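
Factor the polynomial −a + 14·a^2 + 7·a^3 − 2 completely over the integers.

(a + 2)·(7·a^2 − 1)

Group as (7·a^3 − a) + (14·a^2 − 2) = a·(7·a^2 − 1) + 2·(7·a^2 − 1).
Both groups share the factor (7·a^2 − 1).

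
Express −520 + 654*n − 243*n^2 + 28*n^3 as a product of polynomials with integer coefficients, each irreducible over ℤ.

(4*n − 13)*(7*n − 10)*(n − 4)

Trying the rational-root candidates, n = 10/7 is a root, giving the factor (7*n − 10) and quotient 4*n^2 − 29*n + 52.
The remaining quadratic factors as (4*n − 13)(n − 4).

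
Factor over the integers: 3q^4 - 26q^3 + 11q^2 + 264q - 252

(3q - 14)(q + 3)(q - 1)(q - 6)

By the rational root theorem, q = 6 is a root, so (q - 6) is a factor; dividing leaves 3q^3 - 8q^2 - 37q + 42.
Next, q = 14/3 is a root, so (3q - 14) divides it; the quotient is q^2 + 2q - 3.
The remaining quadratic factors as (q + 3)(q - 1).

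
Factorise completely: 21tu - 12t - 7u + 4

(3t - 1)(7u - 4)

Group as (21tu - 12t) + (-7u + 4) = 3t(7u - 4) - (7u - 4).
Both groups share the factor (7u - 4).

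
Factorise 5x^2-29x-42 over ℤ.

Need a pair with product 5·(-42) = -210 and sum -29: that's 6 and -35.
Split the middle term: 5x^2+6x - 35x-42 = x(5x+6) - 7(5x+6).

(5x+6)(x-7)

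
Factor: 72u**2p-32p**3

8p(3u-2p)(3u+2p)

Pull out the common factor 8p; 9u**2-4p**2 is a difference of squares.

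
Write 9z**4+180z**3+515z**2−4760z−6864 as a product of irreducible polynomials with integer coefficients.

Trying the rational-root candidates, z = −12 is a root, so (z+12) is a factor; dividing leaves 9z**3+72z**2−349z−572.
Continuing, z = −11 is a root, so (z+11) divides it; the quotient is 9z**2−27z−52.
The remaining quadratic factors as (3z−13)(3z+4).

(3z+4)(3z−13)(z+11)(z+12)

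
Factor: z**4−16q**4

(z−2q)(z+2q)(z**2+4q**2)

Write as (z**2)² − (4q**2)², then factor z**2−4q**2 once more.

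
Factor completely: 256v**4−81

(4v+3)(4v−3)(16v**2+9)

(4v)⁴ − (3)⁴ = ((4v)² − (3)²)((4v)² + (3)²); the first factor splits again, the second (16v**2+9) is irreducible.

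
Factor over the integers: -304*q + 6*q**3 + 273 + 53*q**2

By the rational root theorem, q = 7/6 is a root, so (6*q - 7) is a factor; dividing leaves q**2 + 10*q - 39.
The remaining quadratic factors as (q + 13)(q - 3).

(6*q - 7)*(q + 13)*(q - 3)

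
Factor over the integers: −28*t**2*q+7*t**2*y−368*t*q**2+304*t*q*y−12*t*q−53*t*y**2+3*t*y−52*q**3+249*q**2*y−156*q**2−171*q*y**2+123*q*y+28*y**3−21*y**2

−(t+13*q−7*y)*(4*q−y)*(7*t+q−4*y+3)

Group: t*(−28*t*q+7*t*y−4*q**2+17*q*y−12*q−4*y**2+3*y) + (13*q−7*y)*(−28*t*q+7*t*y−4*q**2+17*q*y−12*q−4*y**2+3*y); both groups contain (−28*t*q+7*t*y−4*q**2+17*q*y−12*q−4*y**2+3*y), so (t+13*q−7*y) is a factor with cofactor −28*t*q+7*t*y−4*q**2+17*q*y−12*q−4*y**2+3*y.
The cofactor groups again: −28*t*q+7*t*y−4*q**2+17*q*y−12*q−4*y**2+3*y = −7*t*(4*q−y) + (−q+4*y−3)*(4*q−y); both groups contain (4*q−y), giving −(7*t+q−4*y+3)*(4*q−y).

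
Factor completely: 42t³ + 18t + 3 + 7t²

Group as (42t³ + 18t) + (7t² + 3) = 6t(7t² + 3) + (7t² + 3).
Both groups share the factor (7t² + 3).

(6t + 1)(7t² + 3)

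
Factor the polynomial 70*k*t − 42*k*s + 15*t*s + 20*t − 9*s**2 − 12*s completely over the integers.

(5*t − 3*s)*(14*k + 3*s + 4)

Group: 5*t*(14*k + 3*s + 4) − 3*s*(14*k + 3*s + 4); both groups contain (14*k + 3*s + 4).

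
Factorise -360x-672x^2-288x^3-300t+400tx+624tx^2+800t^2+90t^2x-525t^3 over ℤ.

Group: 5t(-105t^2+144tx+160t-48x^2-112x-60) + 6x(-105t^2+144tx+160t-48x^2-112x-60); both groups contain (-105t^2+144tx+160t-48x^2-112x-60), so (5t+6x) is a factor with cofactor -105t^2+144tx+160t-48x^2-112x-60.
The cofactor groups again: -105t^2+144tx+160t-48x^2-112x-60 = -15t(7t-4x-6) + (12x+10)(7t-4x-6); both groups contain (7t-4x-6), giving -(15t-12x-10)(7t-4x-6).

-(15t-12x-10)(5t+6x)(7t-4x-6)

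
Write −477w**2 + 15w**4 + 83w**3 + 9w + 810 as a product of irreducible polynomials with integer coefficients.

By the rational root theorem, w = 3 is a root, so (w − 3) divides it; the quotient is 15w**3 + 128w**2 − 93w − 270.
Then w = 5/3 is a root, so (3w − 5) divides it; the quotient is 5w**2 + 51w + 54.
The remaining quadratic factors as (w + 9)(5w + 6).

(3w − 5)(5w + 6)(w + 9)(w − 3)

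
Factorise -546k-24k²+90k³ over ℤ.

Pull out the common factor 6k, then factor the remaining trinomial.

6k(3k+7)(5k-13)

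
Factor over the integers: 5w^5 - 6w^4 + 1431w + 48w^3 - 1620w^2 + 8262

(5w + 9)(w - 3)(w - 6)(w^2 + 6w + 51)

By the rational root theorem, w = 3 is a root, giving the factor (w - 3) and quotient 5w^4 + 9w^3 + 75w^2 - 1395w - 2754.
Continuing, w = -9/5 is a root, so (5w + 9) divides it; the quotient is w^3 + 15w - 306.
Continuing, w = 6 is a root, giving the factor (w - 6) and quotient w^2 + 6w + 51.
The quadratic w^2 + 6w + 51 has discriminant -168 < 0 and is irreducible over ℤ.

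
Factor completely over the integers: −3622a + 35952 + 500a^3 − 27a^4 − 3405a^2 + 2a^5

(2a − 7)(a + 3)(a − 8)(a^2 − 5a + 214)

Among the possible rational roots, a = 7/2 is a root, so (2a − 7) is a factor; dividing leaves a^4 − 10a^3 + 215a^2 − 950a − 5136.
Continuing, a = −3 is a root, giving the factor (a + 3) and quotient a^3 − 13a^2 + 254a − 1712.
Continuing, a = 8 is a root, so (a − 8) divides it; the quotient is a^2 − 5a + 214.
The quadratic a^2 − 5a + 214 has discriminant −831 < 0 and is irreducible over ℤ.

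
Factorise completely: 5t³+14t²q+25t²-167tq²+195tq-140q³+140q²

Group: t(5t²-21tq+25t-20q²+20q) + 7q(5t²-21tq+25t-20q²+20q); both groups contain (5t²-21tq+25t-20q²+20q), so (t+7q) is a factor with cofactor 5t²-21tq+25t-20q²+20q.
The cofactor groups again: 5t²-21tq+25t-20q²+20q = t(5t+4q) + (-5q+5)(5t+4q); both groups contain (5t+4q), giving (t-5q+5)(5t+4q).

(t-5q+5)(5t+4q)(t+7q)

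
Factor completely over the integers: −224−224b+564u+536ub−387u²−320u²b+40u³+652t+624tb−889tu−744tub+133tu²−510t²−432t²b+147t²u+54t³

Group: t(54t²+93tu−78t+40u²−67u+28) + (u−8b−8)(54t²+93tu−78t+40u²−67u+28); both groups contain (54t²+93tu−78t+40u²−67u+28), so (t+u−8b−8) is a factor with cofactor 54t²+93tu−78t+40u²−67u+28.
The cofactor groups again: 54t²+93tu−78t+40u²−67u+28 = 9t(6t+5u−4) + (8u−7)(6t+5u−4); both groups contain (6t+5u−4), giving (9t+8u−7)(6t+5u−4).

(t+u−8b−8)(6t+5u−4)(9t+8u−7)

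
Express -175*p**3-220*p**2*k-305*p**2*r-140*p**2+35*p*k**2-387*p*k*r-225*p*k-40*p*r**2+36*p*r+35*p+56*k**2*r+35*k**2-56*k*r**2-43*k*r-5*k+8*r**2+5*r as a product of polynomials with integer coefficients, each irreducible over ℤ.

-(7*p-k+r)*(5*p+8*r+5)*(5*p+7*k-1)

Group: 5*p*(-35*p**2+5*p*k-61*p*r-35*p+8*k*r+5*k-8*r**2-5*r) + (7*k-1)*(-35*p**2+5*p*k-61*p*r-35*p+8*k*r+5*k-8*r**2-5*r); both groups contain (-35*p**2+5*p*k-61*p*r-35*p+8*k*r+5*k-8*r**2-5*r), so (5*p+7*k-1) is a factor with cofactor -35*p**2+5*p*k-61*p*r-35*p+8*k*r+5*k-8*r**2-5*r.
The cofactor groups again: -35*p**2+5*p*k-61*p*r-35*p+8*k*r+5*k-8*r**2-5*r = -7*p*(5*p+8*r+5) + (k-r)*(5*p+8*r+5); both groups contain (5*p+8*r+5), giving -(7*p-k+r)*(5*p+8*r+5).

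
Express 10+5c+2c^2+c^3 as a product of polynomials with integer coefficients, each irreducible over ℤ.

(c+2)(c^2+5)

Group as (c^3+5c) + (2c^2+10) = c(c^2+5) + 2(c^2+5).
Both groups share the factor (c^2+5).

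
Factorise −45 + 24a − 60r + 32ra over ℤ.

(4r + 3)(8a − 15)

Group as (32ra − 60r) + (24a − 45) = 4r(8a − 15) + 3(8a − 15).
Both groups share the factor (8a − 15).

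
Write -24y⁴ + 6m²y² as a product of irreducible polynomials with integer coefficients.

Every term has a factor of 6y². Then m² - 4y² = (m)² − (2y)².

6y²(m + 2y)(m - 2y)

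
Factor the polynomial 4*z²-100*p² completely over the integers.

4*(z-5*p)*(z+5*p)

Factor out 4, leaving z²-25*p², which is a difference of two squares.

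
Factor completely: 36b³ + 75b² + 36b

3b(3b + 4)(4b + 3)

Pull out the common factor 3b, then factor the remaining trinomial.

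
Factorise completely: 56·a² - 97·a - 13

(7·a - 13)·(8·a + 1)

Need a pair with product 56·(-13) = -728 and sum -97: that's 7 and -104.
Split the middle term: 56·a² + 7·a - 104·a - 13 = 7·a·(8·a + 1) - 13·(8·a + 1).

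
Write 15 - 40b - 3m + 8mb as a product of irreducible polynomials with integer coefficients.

Group as (8mb - 3m) + (-40b + 15) = m(8b - 3) - 5(8b - 3).
Both groups share the factor (8b - 3).

(8b - 3)(m - 5)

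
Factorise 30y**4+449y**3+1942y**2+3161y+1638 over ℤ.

By the rational root theorem, y = -9 is a root, giving the factor (y+9) and quotient 30y**3+179y**2+331y+182.
Then y = -13/6 is a root, so (6y+13) is a factor; dividing leaves 5y**2+19y+14.
The remaining quadratic factors as (y+1)(5y+14).

(5y+14)(6y+13)(y+1)(y+9)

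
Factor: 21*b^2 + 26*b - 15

(3*b + 5)*(7*b - 3)

Need a pair with product 21·(-15) = -315 and sum 26: that's -9 and 35.
Split the middle term: 21*b^2 - 9*b + 35*b - 15 = 3*b*(7*b - 3) + 5*(7*b - 3).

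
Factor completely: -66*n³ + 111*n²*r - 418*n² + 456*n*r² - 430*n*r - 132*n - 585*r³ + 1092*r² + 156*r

Group: 6*n*(-11*n² + 46*n*r - 66*n - 39*r² + 78*r) + (15*r + 2)*(-11*n² + 46*n*r - 66*n - 39*r² + 78*r); both groups contain (-11*n² + 46*n*r - 66*n - 39*r² + 78*r), so (6*n + 15*r + 2) is a factor with cofactor -11*n² + 46*n*r - 66*n - 39*r² + 78*r.
The cofactor groups again: -11*n² + 46*n*r - 66*n - 39*r² + 78*r = -n*(11*n - 13*r) + (3*r - 6)*(11*n - 13*r); both groups contain (11*n - 13*r), giving -(n - 3*r + 6)*(11*n - 13*r).

-(11*n - 13*r)*(6*n + 15*r + 2)*(n - 3*r + 6)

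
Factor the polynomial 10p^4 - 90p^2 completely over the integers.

Pull out the common factor 10p^2; p^2 - 9 is a difference of squares.

10p^2(p + 3)(p - 3)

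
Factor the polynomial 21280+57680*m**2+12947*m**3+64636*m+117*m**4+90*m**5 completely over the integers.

(3*m+2)*(5*m+14)*(6*m+5)*(m**2-3*m+152)

By the rational root theorem, m = -5/6 is a root, so (6*m+5) is a factor; dividing leaves 15*m**4+7*m**3+2152*m**2+7820*m+4256.
Then m = -14/5 is a root, giving the factor (5*m+14) and quotient 3*m**3-7*m**2+450*m+304.
Then m = -2/3 is a root, so (3*m+2) is a factor; dividing leaves m**2-3*m+152.
The quadratic m**2-3*m+152 has discriminant -599 < 0 and is irreducible over ℤ.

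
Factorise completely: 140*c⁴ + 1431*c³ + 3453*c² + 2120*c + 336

Testing divisors of the constant over divisors of the leading coefficient, c = -12/5 is a root, so (5*c + 12) is a factor; dividing leaves 28*c³ + 219*c² + 165*c + 28.
Then c = -7 is a root, so (c + 7) divides it; the quotient is 28*c² + 23*c + 4.
The remaining quadratic factors as (4*c + 1)(7*c + 4).

(4*c + 1)*(5*c + 12)*(7*c + 4)*(c + 7)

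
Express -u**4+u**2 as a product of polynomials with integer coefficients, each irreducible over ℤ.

-u**2*(u+1)*(u-1)

Every term has a factor of u**2; factoring it out leaves -u**2+1.
Recognize a difference of squares with the parts 1 and u.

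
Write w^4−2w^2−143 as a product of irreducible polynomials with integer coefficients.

Substitute u = w^2 to get a quadratic in u, then factor.
w^2−13 is irreducible over ℤ (13 is not a perfect square).
w^2+11 is irreducible over ℤ (always positive, so no real roots).

(w^2+11)(w^2−13)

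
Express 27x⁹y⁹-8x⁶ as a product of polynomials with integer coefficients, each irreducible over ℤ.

Pull out the common factor x⁶, leaving 27x³y⁹-8.
Recognize a difference of cubes with the parts 3xy³ and 2.

x⁶(3xy³-2)(9x²y⁶+6xy³+4)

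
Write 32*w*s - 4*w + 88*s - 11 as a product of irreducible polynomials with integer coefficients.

(4*w + 11)*(8*s - 1)

Group as (32*w*s - 4*w) + (88*s - 11) = 4*w*(8*s - 1) + 11*(8*s - 1).
Both groups share the factor (8*s - 1).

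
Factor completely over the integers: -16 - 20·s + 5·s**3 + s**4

Trying the rational-root candidates, s = -2 is a root, so (s + 2) is a factor; dividing leaves s**3 + 3·s**2 - 6·s - 8.
Next, s = 2 is a root, so (s - 2) divides it; the quotient is s**2 + 5·s + 4.
The remaining quadratic factors as (s + 4)(s + 1).

(s + 1)·(s + 2)·(s + 4)·(s - 2)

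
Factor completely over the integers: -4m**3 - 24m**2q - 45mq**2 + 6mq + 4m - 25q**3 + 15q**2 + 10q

Group: 2m(-2m**2 - 7mq + 2m - 5q**2 + 5q) + (5q + 2)(-2m**2 - 7mq + 2m - 5q**2 + 5q); both groups contain (-2m**2 - 7mq + 2m - 5q**2 + 5q), so (2m + 5q + 2) is a factor with cofactor -2m**2 - 7mq + 2m - 5q**2 + 5q.
The cofactor groups again: -2m**2 - 7mq + 2m - 5q**2 + 5q = -m(2m + 5q) + (-q + 1)(2m + 5q); both groups contain (2m + 5q), giving -(m + q - 1)(2m + 5q).

-(2m + 5q)(2m + 5q + 2)(m + q - 1)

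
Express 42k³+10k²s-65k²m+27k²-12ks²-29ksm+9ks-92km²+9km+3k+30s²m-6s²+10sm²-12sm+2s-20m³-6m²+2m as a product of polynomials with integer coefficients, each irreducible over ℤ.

(2k-5m+1)(3k+2s+2m)(7k-3s+2m+1)

Group: 2k(21k²+5ks+20km+3k-6s²-2sm+2s+4m²+2m) + (-5m+1)(21k²+5ks+20km+3k-6s²-2sm+2s+4m²+2m); both groups contain (21k²+5ks+20km+3k-6s²-2sm+2s+4m²+2m), so (2k-5m+1) is a factor with cofactor 21k²+5ks+20km+3k-6s²-2sm+2s+4m²+2m.
The cofactor groups again: 21k²+5ks+20km+3k-6s²-2sm+2s+4m²+2m = 3k(7k-3s+2m+1) + (2s+2m)(7k-3s+2m+1); both groups contain (7k-3s+2m+1), giving (3k+2s+2m)(7k-3s+2m+1).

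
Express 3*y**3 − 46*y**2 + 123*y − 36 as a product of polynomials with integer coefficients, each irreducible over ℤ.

Testing divisors of the constant over divisors of the leading coefficient, y = 1/3 is a root, so (3*y − 1) is a factor; dividing leaves y**2 − 15*y + 36.
The remaining quadratic factors as (y − 3)(y − 12).

(3*y − 1)*(y − 12)*(y − 3)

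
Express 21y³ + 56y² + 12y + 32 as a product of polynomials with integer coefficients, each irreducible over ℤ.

(3y + 8)(7y² + 4)

Group as (21y³ + 12y) + (56y² + 32) = 3y(7y² + 4) + 8(7y² + 4).
Both groups share the factor (7y² + 4).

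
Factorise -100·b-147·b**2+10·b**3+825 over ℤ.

(2·b+5)·(5·b-11)·(b-15)

By the rational root theorem, b = 15 is a root, so (b-15) divides it; the quotient is 10·b**2+3·b-55.
The remaining quadratic factors as (2·b+5)(5·b-11).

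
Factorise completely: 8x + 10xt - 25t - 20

(2x - 5)(5t + 4)

Group as (10xt + 8x) + (-25t - 20) = 2x(5t + 4) - 5(5t + 4).
Both groups share the factor (5t + 4).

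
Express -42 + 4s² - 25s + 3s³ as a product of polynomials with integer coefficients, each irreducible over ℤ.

(3s + 7)(s + 2)(s - 3)

Among the possible rational roots, s = -7/3 is a root, giving the factor (3s + 7) and quotient s² - s - 6.
The remaining quadratic factors as (s - 3)(s + 2).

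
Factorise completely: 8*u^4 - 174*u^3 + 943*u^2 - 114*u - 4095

Trying the rational-root candidates, u = 15/2 is a root, so (2*u - 15) divides it; the quotient is 4*u^3 - 57*u^2 + 44*u + 273.
Next, u = -7/4 is a root, so (4*u + 7) divides it; the quotient is u^2 - 16*u + 39.
The remaining quadratic factors as (u - 13)(u - 3).

(2*u - 15)*(4*u + 7)*(u - 13)*(u - 3)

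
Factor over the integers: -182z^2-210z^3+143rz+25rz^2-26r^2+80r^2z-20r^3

-(10r+15z+13)(2r-7z)(r-2z)

Group: 2r(-10r^2+5rz-13r+30z^2+26z) - 7z(-10r^2+5rz-13r+30z^2+26z); both groups contain (-10r^2+5rz-13r+30z^2+26z), so (2r-7z) is a factor with cofactor -10r^2+5rz-13r+30z^2+26z.
The cofactor groups again: -10r^2+5rz-13r+30z^2+26z = -r(10r+15z+13) + 2z(10r+15z+13); both groups contain (10r+15z+13), giving -(r-2z)(10r+15z+13).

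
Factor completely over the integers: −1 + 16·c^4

(2·c)⁴ − (1)⁴ = ((2·c)² − (1)²)((2·c)² + (1)²); the first factor splits again, the second (4·c^2 + 1) is irreducible.

(2·c + 1)·(2·c − 1)·(4·c^2 + 1)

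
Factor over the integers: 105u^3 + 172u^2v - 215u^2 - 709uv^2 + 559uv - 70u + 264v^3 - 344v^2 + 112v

Group: 3u(35u^2 - 71uv + 10u + 24v^2 - 16v) + (11v - 7)(35u^2 - 71uv + 10u + 24v^2 - 16v); both groups contain (35u^2 - 71uv + 10u + 24v^2 - 16v), so (3u + 11v - 7) is a factor with cofactor 35u^2 - 71uv + 10u + 24v^2 - 16v.
The cofactor groups again: 35u^2 - 71uv + 10u + 24v^2 - 16v = 7u(5u - 8v) + (-3v + 2)(5u - 8v); both groups contain (5u - 8v), giving (7u - 3v + 2)(5u - 8v).

(3u + 11v - 7)(5u - 8v)(7u - 3v + 2)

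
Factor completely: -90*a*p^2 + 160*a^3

10*a*(4*a + 3*p)*(4*a - 3*p)

Factor out 10*a, leaving 16*a^2 - 9*p^2, which is a difference of two squares.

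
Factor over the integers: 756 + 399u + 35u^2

Pull out the common factor 7, then factor the remaining trinomial.

7(5u + 12)(u + 9)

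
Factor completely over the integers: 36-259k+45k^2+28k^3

(4k-9)(7k-1)(k+4)

Testing divisors of the constant over divisors of the leading coefficient, k = 1/7 is a root, so (7k-1) divides it; the quotient is 4k^2+7k-36.
The remaining quadratic factors as (4k-9)(k+4).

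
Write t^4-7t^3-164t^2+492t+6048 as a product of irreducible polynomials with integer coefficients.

(t+6)(t+9)(t-14)(t-8)

Among the possible rational roots, t = 14 is a root, so (t-14) divides it; the quotient is t^3+7t^2-66t-432.
Continuing, t = 8 is a root, giving the factor (t-8) and quotient t^2+15t+54.
The remaining quadratic factors as (t+9)(t+6).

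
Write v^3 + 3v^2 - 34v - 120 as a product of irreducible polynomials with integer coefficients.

(v + 4)(v + 5)(v - 6)

Testing divisors of the constant over divisors of the leading coefficient, v = -5 is a root, giving the factor (v + 5) and quotient v^2 - 2v - 24.
The remaining quadratic factors as (v - 6)(v + 4).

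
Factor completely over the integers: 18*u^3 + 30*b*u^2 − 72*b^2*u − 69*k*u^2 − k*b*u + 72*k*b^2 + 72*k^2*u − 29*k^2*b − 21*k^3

Group: 7*k*(−3*k^2 − 8*k*b + 9*k*u + 8*b*u − 6*u^2) + (−9*b − 3*u)*(−3*k^2 − 8*k*b + 9*k*u + 8*b*u − 6*u^2); both groups contain (−3*k^2 − 8*k*b + 9*k*u + 8*b*u − 6*u^2), so (7*k − 9*b − 3*u) is a factor with cofactor −3*k^2 − 8*k*b + 9*k*u + 8*b*u − 6*u^2.
The cofactor groups again: −3*k^2 − 8*k*b + 9*k*u + 8*b*u − 6*u^2 = −k*(3*k + 8*b − 6*u) + u*(3*k + 8*b − 6*u); both groups contain (3*k + 8*b − 6*u), giving −(k − u)*(3*k + 8*b − 6*u).

−(7*k − 9*b − 3*u)*(3*k + 8*b − 6*u)*(k − u)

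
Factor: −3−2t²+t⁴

Substitute u = t² to get a quadratic in u, then factor.
t²+1 is irreducible over ℤ (sum of squares).
t²−3 is irreducible over ℤ (3 is not a perfect square).

(t²+1)(t²−3)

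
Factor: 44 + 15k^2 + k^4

(k^2 + 11)(k^2 + 4)

Substitute u = k^2 to get a quadratic in u, then factor.
k^2 + 4 is irreducible over ℤ (sum of squares).
k^2 + 11 is irreducible over ℤ (always positive, so no real roots).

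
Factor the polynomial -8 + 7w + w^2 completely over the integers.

Two integers with product -8 and sum 7 are -1 and 8.

(w + 8)(w - 1)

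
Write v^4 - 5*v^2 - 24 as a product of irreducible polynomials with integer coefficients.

(v^2 + 3)*(v^2 - 8)

Substitute u = v^2 to get a quadratic in u, then factor.
v^2 + 3 is irreducible over ℤ (always positive, so no real roots).
v^2 - 8 is irreducible over ℤ (8 is not a perfect square).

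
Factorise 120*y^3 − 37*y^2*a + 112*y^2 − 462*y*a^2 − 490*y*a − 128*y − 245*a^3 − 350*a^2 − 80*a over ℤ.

Group: 3*y*(40*y^2 + 81*y*a + 64*y + 35*a^2 + 40*a) + (−7*a − 2)*(40*y^2 + 81*y*a + 64*y + 35*a^2 + 40*a); both groups contain (40*y^2 + 81*y*a + 64*y + 35*a^2 + 40*a), so (3*y − 7*a − 2) is a factor with cofactor 40*y^2 + 81*y*a + 64*y + 35*a^2 + 40*a.
The cofactor groups again: 40*y^2 + 81*y*a + 64*y + 35*a^2 + 40*a = 5*y*(8*y + 5*a) + (7*a + 8)*(8*y + 5*a); both groups contain (8*y + 5*a), giving (5*y + 7*a + 8)*(8*y + 5*a).

(3*y − 7*a − 2)*(8*y + 5*a)*(5*y + 7*a + 8)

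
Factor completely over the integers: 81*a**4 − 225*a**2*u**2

Pull out the common factor 9*a**2; 9*a**2 − 25*u**2 is a difference of squares.

9*a**2*(3*a + 5*u)*(3*a − 5*u)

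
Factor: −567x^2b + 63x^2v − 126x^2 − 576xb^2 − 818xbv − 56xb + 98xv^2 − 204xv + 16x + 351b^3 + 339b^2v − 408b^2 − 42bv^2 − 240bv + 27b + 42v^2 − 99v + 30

Group: 9x(−63xb + 7xv − 14x + 27b^2 − 3bv − 21b + 3v − 6) + (13b + 14v − 5)(−63xb + 7xv − 14x + 27b^2 − 3bv − 21b + 3v − 6); both groups contain (−63xb + 7xv − 14x + 27b^2 − 3bv − 21b + 3v − 6), so (9x + 13b + 14v − 5) is a factor with cofactor −63xb + 7xv − 14x + 27b^2 − 3bv − 21b + 3v − 6.
The cofactor groups again: −63xb + 7xv − 14x + 27b^2 − 3bv − 21b + 3v − 6 = −9b(7x − 3b + 3) + (v − 2)(7x − 3b + 3); both groups contain (7x − 3b + 3), giving −(9b − v + 2)(7x − 3b + 3).

−(7x − 3b + 3)(9x + 13b + 14v − 5)(9b − v + 2)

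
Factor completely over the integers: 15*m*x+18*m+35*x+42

(3*m+7)*(5*x+6)

Group as (15*m*x+18*m) + (35*x+42) = 3*m*(5*x+6) + 7*(5*x+6).
Both groups share the factor (5*x+6).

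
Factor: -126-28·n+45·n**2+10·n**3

(2·n+9)·(5·n**2-14)

Group as (10·n**3-28·n) + (45·n**2-126) = 2·n·(5·n**2-14) + 9·(5·n**2-14).
Both groups share the factor (5·n**2-14).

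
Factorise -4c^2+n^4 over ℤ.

Recognize a difference of squares with the parts n^2 and 2c.

(n^2-2c)(n^2+2c)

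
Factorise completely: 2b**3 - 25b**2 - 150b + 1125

Trying the rational-root candidates, b = -15/2 is a root, giving the factor (2b + 15) and quotient b**2 - 20b + 75.
The remaining quadratic factors as (b - 15)(b - 5).

(2b + 15)(b - 15)(b - 5)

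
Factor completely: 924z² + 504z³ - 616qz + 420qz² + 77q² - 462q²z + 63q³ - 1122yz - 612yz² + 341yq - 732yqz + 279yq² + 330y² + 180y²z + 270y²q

(10y + 7q - 14z)(9q + 6z + 11)(3y + q - 6z)

Group: 10y(27yq + 18yz + 33y + 9q² - 48qz + 11q - 36z² - 66z) + (7q - 14z)(27yq + 18yz + 33y + 9q² - 48qz + 11q - 36z² - 66z); both groups contain (27yq + 18yz + 33y + 9q² - 48qz + 11q - 36z² - 66z), so (10y + 7q - 14z) is a factor with cofactor 27yq + 18yz + 33y + 9q² - 48qz + 11q - 36z² - 66z.
The cofactor groups again: 27yq + 18yz + 33y + 9q² - 48qz + 11q - 36z² - 66z = 9q(3y + q - 6z) + (6z + 11)(3y + q - 6z); both groups contain (3y + q - 6z), giving (9q + 6z + 11)(3y + q - 6z).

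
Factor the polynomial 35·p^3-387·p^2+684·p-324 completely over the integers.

By the rational root theorem, p = 6/7 is a root, so (7·p-6) is a factor; dividing leaves 5·p^2-51·p+54.
The remaining quadratic factors as (5·p-6)(p-9).

(5·p-6)·(7·p-6)·(p-9)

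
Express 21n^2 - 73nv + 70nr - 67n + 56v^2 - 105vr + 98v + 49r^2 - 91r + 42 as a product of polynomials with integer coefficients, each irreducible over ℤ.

Group: 3n(7n - 8v + 7r - 6) + (-7v + 7r - 7)(7n - 8v + 7r - 6); both groups contain (7n - 8v + 7r - 6).

(3n - 7v + 7r - 7)(7n - 8v + 7r - 6)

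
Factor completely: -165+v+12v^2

(3v-11)(4v+15)

Need a pair with product 12·(-165) = -1980 and sum 1: that's 45 and -44.
Split the middle term: 12v^2+45v - 44v-165 = 3v(4v+15) - 11(4v+15).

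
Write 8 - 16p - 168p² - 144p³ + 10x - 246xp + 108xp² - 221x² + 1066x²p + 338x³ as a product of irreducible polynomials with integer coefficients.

Group: 13x(26x² + 90xp - 9x + 36p² + 6p - 2) + (-4p - 4)(26x² + 90xp - 9x + 36p² + 6p - 2); both groups contain (26x² + 90xp - 9x + 36p² + 6p - 2), so (13x - 4p - 4) is a factor with cofactor 26x² + 90xp - 9x + 36p² + 6p - 2.
The cofactor groups again: 26x² + 90xp - 9x + 36p² + 6p - 2 = 13x(2x + 6p - 1) + (6p + 2)(2x + 6p - 1); both groups contain (2x + 6p - 1), giving (13x + 6p + 2)(2x + 6p - 1).

(13x - 4p - 4)(13x + 6p + 2)(2x + 6p - 1)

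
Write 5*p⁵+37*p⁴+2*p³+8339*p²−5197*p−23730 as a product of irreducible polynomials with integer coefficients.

Trying the rational-root candidates, p = −15 is a root, giving the factor (p+15) and quotient 5*p⁴−38*p³+572*p²−241*p−1582.
Next, p = −7/5 is a root, so (5*p+7) is a factor; dividing leaves p³−9*p²+127*p−226.
Continuing, p = 2 is a root, so (p−2) is a factor; dividing leaves p²−7*p+113.
The quadratic p²−7*p+113 has discriminant −403 < 0 and is irreducible over ℤ.

(5*p+7)*(p+15)*(p−2)*(p²−7*p+113)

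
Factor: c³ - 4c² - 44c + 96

(c + 6)(c - 2)(c - 8)

Among the possible rational roots, c = 2 is a root, giving the factor (c - 2) and quotient c² - 2c - 48.
The remaining quadratic factors as (c + 6)(c - 8).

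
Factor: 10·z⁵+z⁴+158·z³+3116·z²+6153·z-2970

Trying the rational-root candidates, z = -3 is a root, so (z+3) is a factor; dividing leaves 10·z⁴-29·z³+245·z²+2381·z-990.
Continuing, z = 2/5 is a root, so (5·z-2) is a factor; dividing leaves 2·z³-5·z²+47·z+495.
Continuing, z = -9/2 is a root, giving the factor (2·z+9) and quotient z²-7·z+55.
The quadratic z²-7·z+55 has discriminant -171 < 0 and is irreducible over ℤ.

(2·z+9)·(5·z-2)·(z+3)·(z²-7·z+55)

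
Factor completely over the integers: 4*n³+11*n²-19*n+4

(4*n-1)*(n+4)*(n-1)

Testing divisors of the constant over divisors of the leading coefficient, n = 1 is a root, so (n-1) is a factor; dividing leaves 4*n²+15*n-4.
The remaining quadratic factors as (n+4)(4*n-1).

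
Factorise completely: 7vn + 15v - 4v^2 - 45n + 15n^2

Group: -4v(v - 3n) + (-5n + 15)(v - 3n); both groups contain (v - 3n).

-(v - 3n)(4v + 5n - 15)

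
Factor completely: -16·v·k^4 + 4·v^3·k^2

4·k^2·v·(v - 2·k)·(v + 2·k)

Factor out 4·v·k^2, leaving v^2 - 4·k^2, which is a difference of two squares.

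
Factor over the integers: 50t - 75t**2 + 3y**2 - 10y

Group: 3y(y - 5t) + (15t - 10)(y - 5t); both groups contain (y - 5t).

(y - 5t)(3y + 15t - 10)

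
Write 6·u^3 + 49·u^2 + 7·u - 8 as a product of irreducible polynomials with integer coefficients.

Among the possible rational roots, u = -8 is a root, so (u + 8) divides it; the quotient is 6·u^2 + u - 1.
The remaining quadratic factors as (3·u - 1)(2·u + 1).

(2·u + 1)·(3·u - 1)·(u + 8)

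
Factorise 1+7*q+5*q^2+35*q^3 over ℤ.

(7*q+1)*(5*q^2+1)

Group as (35*q^3+7*q) + (5*q^2+1) = 7*q*(5*q^2+1) + (5*q^2+1).
Both groups share the factor (5*q^2+1).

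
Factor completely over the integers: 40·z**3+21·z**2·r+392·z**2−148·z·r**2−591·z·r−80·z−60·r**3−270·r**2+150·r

(8·z−15·r)·(5·z+2·r−1)·(z+2·r+10)

Group: z·(40·z**2−59·z·r−8·z−30·r**2+15·r) + (2·r+10)·(40·z**2−59·z·r−8·z−30·r**2+15·r); both groups contain (40·z**2−59·z·r−8·z−30·r**2+15·r), so (z+2·r+10) is a factor with cofactor 40·z**2−59·z·r−8·z−30·r**2+15·r.
The cofactor groups again: 40·z**2−59·z·r−8·z−30·r**2+15·r = 5·z·(8·z−15·r) + (2·r−1)·(8·z−15·r); both groups contain (8·z−15·r), giving (5·z+2·r−1)·(8·z−15·r).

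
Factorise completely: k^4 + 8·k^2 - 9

(k + 1)·(k - 1)·(k^2 + 9)

Substitute u = k^2 to get a quadratic in u, then factor.
k^2 - 1 is a difference of squares.
k^2 + 9 is irreducible over ℤ (sum of squares).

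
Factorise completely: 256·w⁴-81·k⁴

(4·w-3·k)·(4·w+3·k)·(16·w²+9·k²)

(4·w)⁴ − (3·k)⁴ = ((4·w)² − (3·k)²)((4·w)² + (3·k)²); the first factor splits again, the second (16·w²+9·k²) is irreducible.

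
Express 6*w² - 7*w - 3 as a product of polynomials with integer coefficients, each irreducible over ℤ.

Need a pair with product 6·(-3) = -18 and sum -7: that's 2 and -9.
Split the middle term: 6*w² + 2*w - 9*w - 3 = 2*w*(3*w + 1) - 3*(3*w + 1).

(2*w - 3)*(3*w + 1)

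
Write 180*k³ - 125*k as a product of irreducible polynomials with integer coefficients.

Factor out 5*k, leaving 36*k² - 25, which is a difference of two squares.

5*k*(6*k + 5)*(6*k - 5)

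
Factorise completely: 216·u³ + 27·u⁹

27·u³·(u² + 2)·(u⁴ - 2·u² + 4)

Factor out 27·u³ first: what remains is u⁶ + 8.
Recognize a sum of cubes with the parts u² and 2.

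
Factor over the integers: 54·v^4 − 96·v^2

Factor out 6·v^2, leaving 9·v^2 − 16, which is a difference of two squares.

6·v^2·(3·v + 4)·(3·v − 4)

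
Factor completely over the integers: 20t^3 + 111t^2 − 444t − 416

Trying the rational-root candidates, t = −8 is a root, giving the factor (t + 8) and quotient 20t^2 − 49t − 52.
The remaining quadratic factors as (5t + 4)(4t − 13).

(4t − 13)(5t + 4)(t + 8)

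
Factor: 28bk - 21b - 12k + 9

(4k - 3)(7b - 3)

Group as (28bk - 21b) + (-12k + 9) = 7b(4k - 3) - 3(4k - 3).
Both groups share the factor (4k - 3).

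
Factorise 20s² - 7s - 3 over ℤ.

Need a pair with product 20·(-3) = -60 and sum -7: that's 5 and -12.
Split the middle term: 20s² + 5s - 12s - 3 = 5s(4s + 1) - 3(4s + 1).

(4s + 1)(5s - 3)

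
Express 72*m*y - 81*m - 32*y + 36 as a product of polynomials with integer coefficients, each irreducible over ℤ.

Group as (72*m*y - 81*m) + (-32*y + 36) = 9*m*(8*y - 9) - 4*(8*y - 9).
Both groups share the factor (8*y - 9).

(8*y - 9)*(9*m - 4)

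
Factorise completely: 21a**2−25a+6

Need a pair with product 21·6 = 126 and sum −25: that's −18 and −7.
Split the middle term: 21a**2−18a − 7a+6 = 3a(7a−6) − (7a−6).

(3a−1)(7a−6)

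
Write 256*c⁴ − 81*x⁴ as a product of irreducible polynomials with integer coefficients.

Write as (16*c²)² − (9*x²)², then factor 16*c² − 9*x² once more.

(4*c + 3*x)*(4*c − 3*x)*(16*c² + 9*x²)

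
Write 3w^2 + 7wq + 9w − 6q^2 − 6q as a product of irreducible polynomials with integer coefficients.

(3w − 2q)(w + 3q + 3)

Group: 3w(w + 3q + 3) − 2q(w + 3q + 3); both groups contain (w + 3q + 3).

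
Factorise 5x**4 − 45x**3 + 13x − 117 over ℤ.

Group as (5x**4 + 13x) + (−45x**3 − 117) = x(5x**3 + 13) − 9(5x**3 + 13).
Both groups share the factor (5x**3 + 13).

(x − 9)(5x**3 + 13)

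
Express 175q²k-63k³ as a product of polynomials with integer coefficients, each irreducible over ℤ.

Factor out 7k, leaving 25q²-9k², which is a difference of two squares.

7k(5q-3k)(5q+3k)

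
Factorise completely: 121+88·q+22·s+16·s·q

Group as (16·s·q+22·s) + (88·q+121) = 2·s·(8·q+11) + 11·(8·q+11).
Both groups share the factor (8·q+11).

(2·s+11)·(8·q+11)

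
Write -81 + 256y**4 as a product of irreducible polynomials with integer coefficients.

(4y + 3)(4y - 3)(16y**2 + 9)

Difference of squares twice: with A = 4y and B = 3, A⁴ − B⁴ = (A² − B²)(A² + B²), and A² − B² factors again.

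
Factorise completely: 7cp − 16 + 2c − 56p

Group as (7cp + 2c) + (−56p − 16) = c(7p + 2) − 8(7p + 2).
Both groups share the factor (7p + 2).

(7p + 2)(c − 8)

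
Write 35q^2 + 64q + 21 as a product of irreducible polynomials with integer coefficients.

Need a pair with product 35·21 = 735 and sum 64: that's 15 and 49.
Split the middle term: 35q^2 + 15q + 49q + 21 = 5q(7q + 3) + 7(7q + 3).

(5q + 7)(7q + 3)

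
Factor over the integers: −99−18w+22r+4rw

Group as (4rw+22r) + (−18w−99) = 2r(2w+11) − 9(2w+11).
Both groups share the factor (2w+11).

(2r−9)(2w+11)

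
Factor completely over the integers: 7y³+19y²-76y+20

(7y-2)(y+5)(y-2)

Among the possible rational roots, y = -5 is a root, so (y+5) is a factor; dividing leaves 7y²-16y+4.
The remaining quadratic factors as (y-2)(7y-2).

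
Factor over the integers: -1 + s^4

(s + 1)(s - 1)(s^2 + 1)

Write as (s^2)² − (1)², then factor s^2 - 1 once more.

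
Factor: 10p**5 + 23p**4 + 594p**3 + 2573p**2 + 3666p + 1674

Testing divisors of the constant over divisors of the leading coefficient, p = -9/5 is a root, so (5p + 9) divides it; the quotient is 2p**4 + p**3 + 117p**2 + 304p + 186.
Continuing, p = -3/2 is a root, so (2p + 3) divides it; the quotient is p**3 - p**2 + 60p + 62.
Continuing, p = -1 is a root, so (p + 1) divides it; the quotient is p**2 - 2p + 62.
The quadratic p**2 - 2p + 62 has discriminant -244 < 0 and is irreducible over ℤ.

(2p + 3)(5p + 9)(p + 1)(p**2 - 2p + 62)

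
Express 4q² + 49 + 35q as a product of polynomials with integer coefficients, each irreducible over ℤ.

(4q + 7)(q + 7)

Need a pair with product 4·49 = 196 and sum 35: that's 7 and 28.
Split the middle term: 4q² + 7q + 28q + 49 = q(4q + 7) + 7(4q + 7).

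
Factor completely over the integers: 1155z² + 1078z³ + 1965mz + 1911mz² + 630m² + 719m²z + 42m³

Group: 14m(3m² + 49mz + 45m + 98z² + 105z) + 11z(3m² + 49mz + 45m + 98z² + 105z); both groups contain (3m² + 49mz + 45m + 98z² + 105z), so (14m + 11z) is a factor with cofactor 3m² + 49mz + 45m + 98z² + 105z.
The cofactor groups again: 3m² + 49mz + 45m + 98z² + 105z = m(3m + 7z) + (14z + 15)(3m + 7z); both groups contain (3m + 7z), giving (m + 14z + 15)(3m + 7z).

(14m + 11z)(3m + 7z)(m + 14z + 15)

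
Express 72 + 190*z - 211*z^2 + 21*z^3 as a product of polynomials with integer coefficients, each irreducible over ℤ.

Among the possible rational roots, z = 9 is a root, giving the factor (z - 9) and quotient 21*z^2 - 22*z - 8.
The remaining quadratic factors as (3*z - 4)(7*z + 2).

(3*z - 4)*(7*z + 2)*(z - 9)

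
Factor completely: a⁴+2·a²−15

(a²+5)·(a²−3)

Substitute u = a² to get a quadratic in u, then factor.
a²+5 is irreducible over ℤ (always positive, so no real roots).
a²−3 is irreducible over ℤ (3 is not a perfect square).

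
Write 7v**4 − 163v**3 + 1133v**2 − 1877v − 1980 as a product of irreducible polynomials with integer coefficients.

Trying the rational-root candidates, v = 4 is a root, so (v − 4) is a factor; dividing leaves 7v**3 − 135v**2 + 593v + 495.
Then v = −5/7 is a root, so (7v + 5) divides it; the quotient is v**2 − 20v + 99.
The remaining quadratic factors as (v − 9)(v − 11).

(7v + 5)(v − 11)(v − 4)(v − 9)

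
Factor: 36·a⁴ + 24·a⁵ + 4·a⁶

Factor out 4·a⁴ first: what remains is a² + 6·a + 9.
Recognize a perfect-square trinomial with the parts a and 3.

4·a⁴·(a + 3)²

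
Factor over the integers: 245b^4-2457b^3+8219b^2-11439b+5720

Trying the rational-root candidates, b = 11/7 is a root, so (7b-11) is a factor; dividing leaves 35b^3-296b^2+709b-520.
Then b = 5 is a root, giving the factor (b-5) and quotient 35b^2-121b+104.
The remaining quadratic factors as (5b-8)(7b-13).

(5b-8)(7b-11)(7b-13)(b-5)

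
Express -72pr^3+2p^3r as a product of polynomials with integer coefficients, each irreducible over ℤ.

2pr(p+6r)(p-6r)

Every term has a factor of 2pr. Then p^2-36r^2 = (p)² − (6r)².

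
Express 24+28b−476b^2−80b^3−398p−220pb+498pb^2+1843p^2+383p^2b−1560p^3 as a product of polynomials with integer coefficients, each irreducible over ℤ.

Group: 13p(−120p^2+11pb+31p+40b^2−2b−2) + (−2b−12)(−120p^2+11pb+31p+40b^2−2b−2); both groups contain (−120p^2+11pb+31p+40b^2−2b−2), so (13p−2b−12) is a factor with cofactor −120p^2+11pb+31p+40b^2−2b−2.
The cofactor groups again: −120p^2+11pb+31p+40b^2−2b−2 = −15p(8p−5b−1) + (−8b+2)(8p−5b−1); both groups contain (8p−5b−1), giving −(15p+8b−2)(8p−5b−1).

−(13p−2b−12)(8p−5b−1)(15p+8b−2)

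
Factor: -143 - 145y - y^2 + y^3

(y + 1)(y + 11)(y - 13)

By the rational root theorem, y = -11 is a root, so (y + 11) is a factor; dividing leaves y^2 - 12y - 13.
The remaining quadratic factors as (y + 1)(y - 13).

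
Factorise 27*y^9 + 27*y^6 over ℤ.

27*y^6*(y + 1)*(y^2 - y + 1)

Factor out 27*y^6 first: what remains is y^3 + 1.
Recognize a sum of cubes with the parts y and 1.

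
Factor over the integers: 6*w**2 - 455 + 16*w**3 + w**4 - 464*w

(w + 1)*(w + 13)*(w + 7)*(w - 5)

Trying the rational-root candidates, w = 5 is a root, so (w - 5) is a factor; dividing leaves w**3 + 21*w**2 + 111*w + 91.
Then w = -13 is a root, so (w + 13) divides it; the quotient is w**2 + 8*w + 7.
The remaining quadratic factors as (w + 7)(w + 1).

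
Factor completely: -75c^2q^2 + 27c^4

3c^2(3c + 5q)(3c - 5q)

Factor out 3c^2, leaving 9c^2 - 25q^2, which is a difference of two squares.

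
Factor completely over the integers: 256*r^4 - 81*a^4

(4*r - 3*a)*(4*r + 3*a)*(16*r^2 + 9*a^2)

(4*r)⁴ − (3*a)⁴ = ((4*r)² − (3*a)²)((4*r)² + (3*a)²); the first factor splits again, the second (16*r^2 + 9*a^2) is irreducible.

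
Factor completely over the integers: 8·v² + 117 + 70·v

(2·v + 13)·(4·v + 9)

Need a pair with product 8·117 = 936 and sum 70: that's 18 and 52.
Split the middle term: 8·v² + 18·v + 52·v + 117 = 2·v·(4·v + 9) + 13·(4·v + 9).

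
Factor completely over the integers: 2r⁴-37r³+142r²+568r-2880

Testing divisors of the constant over divisors of the leading coefficient, r = 8 is a root, giving the factor (r-8) and quotient 2r³-21r²-26r+360.
Next, r = -4 is a root, giving the factor (r+4) and quotient 2r²-29r+90.
The remaining quadratic factors as (r-10)(2r-9).

(2r-9)(r+4)(r-10)(r-8)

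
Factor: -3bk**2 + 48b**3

3b(4b + k)(4b - k)

Every term has a factor of 3b. Then 16b**2 - k**2 = (4b)² − (k)².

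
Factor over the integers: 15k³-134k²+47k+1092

By the rational root theorem, k = 13/3 is a root, so (3k-13) is a factor; dividing leaves 5k²-23k-84.
The remaining quadratic factors as (5k+12)(k-7).

(3k-13)(5k+12)(k-7)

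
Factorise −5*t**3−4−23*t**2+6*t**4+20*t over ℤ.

By the rational root theorem, t = −2 is a root, so (t+2) is a factor; dividing leaves 6*t**3−17*t**2+11*t−2.
Next, t = 2 is a root, so (t−2) divides it; the quotient is 6*t**2−5*t+1.
The remaining quadratic factors as (3*t−1)(2*t−1).

(2*t−1)*(3*t−1)*(t+2)*(t−2)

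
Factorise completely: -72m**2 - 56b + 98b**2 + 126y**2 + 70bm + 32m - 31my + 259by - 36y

(14b - 8m + 9y)(7b + 9m + 14y - 4)

Group: 7b(14b - 8m + 9y) + (9m + 14y - 4)(14b - 8m + 9y); both groups contain (14b - 8m + 9y).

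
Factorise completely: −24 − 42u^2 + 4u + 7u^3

(u − 6)(7u^2 + 4)

Group as (7u^3 + 4u) + (−42u^2 − 24) = u(7u^2 + 4) − 6(7u^2 + 4).
Both groups share the factor (7u^2 + 4).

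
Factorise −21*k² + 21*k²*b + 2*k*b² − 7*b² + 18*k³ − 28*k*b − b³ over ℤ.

(6*k − b − 7)*(3*k + b)*(k + b)

Group: 3*k*(6*k² + 5*k*b − 7*k − b² − 7*b) + b*(6*k² + 5*k*b − 7*k − b² − 7*b); both groups contain (6*k² + 5*k*b − 7*k − b² − 7*b), so (3*k + b) is a factor with cofactor 6*k² + 5*k*b − 7*k − b² − 7*b.
The cofactor groups again: 6*k² + 5*k*b − 7*k − b² − 7*b = k*(6*k − b − 7) + b*(6*k − b − 7); both groups contain (6*k − b − 7), giving (k + b)*(6*k − b − 7).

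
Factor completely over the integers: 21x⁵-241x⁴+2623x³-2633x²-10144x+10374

Testing divisors of the constant over divisors of the leading coefficient, x = 1 is a root, so (x-1) divides it; the quotient is 21x⁴-220x³+2403x²-230x-10374.
Next, x = -13/7 is a root, so (7x+13) is a factor; dividing leaves 3x³-37x²+412x-798.
Next, x = 7/3 is a root, giving the factor (3x-7) and quotient x²-10x+114.
The quadratic x²-10x+114 has discriminant -356 < 0 and is irreducible over ℤ.

(3x-7)(7x+13)(x-1)(x²-10x+114)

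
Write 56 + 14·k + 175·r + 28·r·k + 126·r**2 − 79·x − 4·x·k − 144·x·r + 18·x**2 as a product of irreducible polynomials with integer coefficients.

Group: 9·x·(2·x − 14·r − 7) + (−9·r − 2·k − 8)·(2·x − 14·r − 7); both groups contain (2·x − 14·r − 7).

(2·x − 14·r − 7)·(9·x − 9·r − 2·k − 8)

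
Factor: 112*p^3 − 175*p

Every term has a factor of 7*p. Then 16*p^2 − 25 = (4*p)² − (5)².

7*p*(4*p + 5)*(4*p − 5)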